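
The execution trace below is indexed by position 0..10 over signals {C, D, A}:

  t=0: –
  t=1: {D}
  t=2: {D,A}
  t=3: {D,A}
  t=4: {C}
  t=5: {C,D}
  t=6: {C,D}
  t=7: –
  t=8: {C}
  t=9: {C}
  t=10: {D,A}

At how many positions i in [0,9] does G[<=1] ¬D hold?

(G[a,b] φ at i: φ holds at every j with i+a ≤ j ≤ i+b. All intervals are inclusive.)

Evaluate at each i in [0,9]:
  i=0: ✗ (fails at j=1)
  i=1: ✗ (fails at j=1)
  i=2: ✗ (fails at j=2)
  i=3: ✗ (fails at j=3)
  i=4: ✗ (fails at j=5)
  i=5: ✗ (fails at j=5)
  i=6: ✗ (fails at j=6)
  i=7: ✓ (all of [7,8])
  i=8: ✓ (all of [8,9])
  i=9: ✗ (fails at j=10)
Positions where it holds: {7, 8} → 2.

2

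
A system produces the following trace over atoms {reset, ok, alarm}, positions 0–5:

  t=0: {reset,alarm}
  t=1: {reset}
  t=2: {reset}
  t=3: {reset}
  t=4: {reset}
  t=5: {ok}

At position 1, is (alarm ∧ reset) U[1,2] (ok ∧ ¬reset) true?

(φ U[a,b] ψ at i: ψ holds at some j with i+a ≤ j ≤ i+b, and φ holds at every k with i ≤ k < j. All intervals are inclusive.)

No

Need some j in [2,3] with (ok ∧ ¬reset), and (alarm ∧ reset) at every k in [1,j-1].
  j=2: (ok ∧ ¬reset) false.
  j=3: (ok ∧ ¬reset) false.
No j in the window works → until fails.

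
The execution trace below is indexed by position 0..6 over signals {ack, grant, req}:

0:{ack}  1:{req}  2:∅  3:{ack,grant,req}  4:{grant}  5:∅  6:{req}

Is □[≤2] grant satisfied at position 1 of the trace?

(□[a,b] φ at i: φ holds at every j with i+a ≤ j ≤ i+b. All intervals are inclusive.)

Check grant at every j in [1,3]:
  j=1: false
  j=2: false
  j=3: true
Fails at j=1 → formula fails.

No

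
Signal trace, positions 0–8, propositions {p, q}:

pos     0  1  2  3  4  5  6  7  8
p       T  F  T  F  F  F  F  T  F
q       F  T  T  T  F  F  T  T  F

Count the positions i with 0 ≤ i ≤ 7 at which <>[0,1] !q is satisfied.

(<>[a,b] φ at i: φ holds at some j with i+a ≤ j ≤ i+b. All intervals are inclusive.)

Evaluate at each i in [0,7]:
  i=0: ✓ (witness j=0)
  i=1: ✗ (none in [1,2])
  i=2: ✗ (none in [2,3])
  i=3: ✓ (witness j=4)
  i=4: ✓ (witness j=4)
  i=5: ✓ (witness j=5)
  i=6: ✗ (none in [6,7])
  i=7: ✓ (witness j=8)
Positions where it holds: {0, 3, 4, 5, 7} → 5.

5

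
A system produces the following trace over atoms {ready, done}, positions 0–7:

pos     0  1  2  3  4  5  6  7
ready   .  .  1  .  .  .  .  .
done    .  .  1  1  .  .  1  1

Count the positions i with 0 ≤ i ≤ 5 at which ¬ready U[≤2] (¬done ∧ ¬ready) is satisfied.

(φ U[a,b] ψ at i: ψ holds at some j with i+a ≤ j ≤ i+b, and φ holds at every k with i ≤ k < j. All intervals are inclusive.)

Evaluate at each i in [0,5]:
  i=0: ✓ (rhs at j=0)
  i=1: ✓ (rhs at j=1)
  i=2: ✗ (lhs fails at k=2 before rhs at j=4)
  i=3: ✓ (rhs at j=4; lhs holds on [3,3])
  i=4: ✓ (rhs at j=4)
  i=5: ✓ (rhs at j=5)
Positions where it holds: {0, 1, 3, 4, 5} → 5.

5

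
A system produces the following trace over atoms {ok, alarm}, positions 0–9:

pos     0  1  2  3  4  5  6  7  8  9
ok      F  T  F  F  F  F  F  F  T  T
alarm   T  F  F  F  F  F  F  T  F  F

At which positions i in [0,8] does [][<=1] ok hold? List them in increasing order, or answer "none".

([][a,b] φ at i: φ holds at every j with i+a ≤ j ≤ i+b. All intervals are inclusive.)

8

Evaluate at each i in [0,8]:
  i=0: ✗ (fails at j=0)
  i=1: ✗ (fails at j=2)
  i=2: ✗ (fails at j=2)
  i=3: ✗ (fails at j=3)
  i=4: ✗ (fails at j=4)
  i=5: ✗ (fails at j=5)
  i=6: ✗ (fails at j=6)
  i=7: ✗ (fails at j=7)
  i=8: ✓ (all of [8,9])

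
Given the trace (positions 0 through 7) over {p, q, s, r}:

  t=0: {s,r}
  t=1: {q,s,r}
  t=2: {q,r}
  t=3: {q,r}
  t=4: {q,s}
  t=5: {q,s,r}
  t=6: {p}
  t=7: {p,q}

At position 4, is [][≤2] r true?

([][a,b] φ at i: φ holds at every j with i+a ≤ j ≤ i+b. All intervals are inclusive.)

Check r at every j in [4,6]:
  j=4: false
  j=5: true
  j=6: false
Fails at j=4 → formula fails.

No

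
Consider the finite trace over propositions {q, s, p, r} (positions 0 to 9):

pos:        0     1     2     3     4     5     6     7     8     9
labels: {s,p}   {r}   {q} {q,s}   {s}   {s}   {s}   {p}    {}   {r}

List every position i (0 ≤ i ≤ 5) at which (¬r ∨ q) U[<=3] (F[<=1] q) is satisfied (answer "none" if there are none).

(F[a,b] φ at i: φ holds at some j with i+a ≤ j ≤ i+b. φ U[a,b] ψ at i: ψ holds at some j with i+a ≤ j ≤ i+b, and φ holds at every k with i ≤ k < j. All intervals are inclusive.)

Evaluate at each i in [0,5]:
  i=0: ✓ (rhs at j=1; lhs holds on [0,0])
  i=1: ✓ (rhs at j=1)
  i=2: ✓ (rhs at j=2)
  i=3: ✓ (rhs at j=3)
  i=4: ✗ (no rhs in [4,7])
  i=5: ✗ (no rhs in [5,8])

0, 1, 2, 3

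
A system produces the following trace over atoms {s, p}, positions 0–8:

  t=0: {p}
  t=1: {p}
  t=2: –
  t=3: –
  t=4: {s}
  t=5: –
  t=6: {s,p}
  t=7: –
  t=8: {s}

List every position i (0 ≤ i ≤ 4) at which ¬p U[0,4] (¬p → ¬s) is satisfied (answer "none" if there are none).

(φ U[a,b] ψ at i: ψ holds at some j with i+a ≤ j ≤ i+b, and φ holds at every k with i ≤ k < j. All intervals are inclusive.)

0, 1, 2, 3, 4

Evaluate at each i in [0,4]:
  i=0: ✓ (rhs at j=0)
  i=1: ✓ (rhs at j=1)
  i=2: ✓ (rhs at j=2)
  i=3: ✓ (rhs at j=3)
  i=4: ✓ (rhs at j=5; lhs holds on [4,4])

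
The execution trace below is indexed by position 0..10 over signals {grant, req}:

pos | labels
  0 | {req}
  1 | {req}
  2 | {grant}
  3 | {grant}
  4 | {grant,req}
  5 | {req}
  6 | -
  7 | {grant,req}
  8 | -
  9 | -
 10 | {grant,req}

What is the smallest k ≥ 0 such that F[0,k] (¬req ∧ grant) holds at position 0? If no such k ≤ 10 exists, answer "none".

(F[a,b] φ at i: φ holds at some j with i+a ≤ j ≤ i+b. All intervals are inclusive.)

2

Scan j = 0,1,… for (¬req ∧ grant):
  j=0: fails
  j=1: fails
  j=2: holds
First hit at j=2, so smallest k = 2-0 = 2.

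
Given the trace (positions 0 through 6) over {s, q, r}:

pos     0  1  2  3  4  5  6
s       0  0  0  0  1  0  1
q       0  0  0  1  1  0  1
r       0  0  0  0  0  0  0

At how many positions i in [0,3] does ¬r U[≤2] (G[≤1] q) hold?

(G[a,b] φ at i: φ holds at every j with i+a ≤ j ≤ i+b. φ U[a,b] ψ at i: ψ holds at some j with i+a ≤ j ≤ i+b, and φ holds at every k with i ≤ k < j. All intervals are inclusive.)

3

Evaluate at each i in [0,3]:
  i=0: ✗ (no rhs in [0,2])
  i=1: ✓ (rhs at j=3; lhs holds on [1,2])
  i=2: ✓ (rhs at j=3; lhs holds on [2,2])
  i=3: ✓ (rhs at j=3)
Positions where it holds: {1, 2, 3} → 3.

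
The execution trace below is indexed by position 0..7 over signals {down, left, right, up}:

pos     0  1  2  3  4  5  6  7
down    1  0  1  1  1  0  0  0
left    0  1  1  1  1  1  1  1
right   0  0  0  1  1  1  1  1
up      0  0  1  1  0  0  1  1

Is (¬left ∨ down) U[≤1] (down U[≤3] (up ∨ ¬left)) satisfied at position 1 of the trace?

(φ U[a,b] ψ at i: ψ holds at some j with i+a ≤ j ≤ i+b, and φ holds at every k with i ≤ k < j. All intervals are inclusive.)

Does not hold

Need some j in [1,2] with (down U[≤3] (up ∨ ¬left)), and (¬left ∨ down) at every k in [1,j-1].
  j=1: (down U[≤3] (up ∨ ¬left)) — fails.
  j=2: (down U[≤3] (up ∨ ¬left)) holds, but (¬left ∨ down) fails at k=1 → not this j.
No j in the window works → until fails.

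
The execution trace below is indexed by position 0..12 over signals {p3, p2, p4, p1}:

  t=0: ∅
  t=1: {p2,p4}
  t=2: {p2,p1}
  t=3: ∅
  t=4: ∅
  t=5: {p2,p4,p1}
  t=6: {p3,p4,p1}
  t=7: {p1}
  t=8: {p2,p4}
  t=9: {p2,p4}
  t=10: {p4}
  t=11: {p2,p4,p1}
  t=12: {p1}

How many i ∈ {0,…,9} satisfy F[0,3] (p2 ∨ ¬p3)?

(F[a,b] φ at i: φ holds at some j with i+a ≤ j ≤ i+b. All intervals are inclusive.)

10

Evaluate at each i in [0,9]:
  i=0: ✓ (witness j=0)
  i=1: ✓ (witness j=1)
  i=2: ✓ (witness j=2)
  i=3: ✓ (witness j=3)
  i=4: ✓ (witness j=4)
  i=5: ✓ (witness j=5)
  i=6: ✓ (witness j=7)
  i=7: ✓ (witness j=7)
  i=8: ✓ (witness j=8)
  i=9: ✓ (witness j=9)
Positions where it holds: {0, 1, 2, 3, 4, 5, 6, 7, 8, 9} → 10.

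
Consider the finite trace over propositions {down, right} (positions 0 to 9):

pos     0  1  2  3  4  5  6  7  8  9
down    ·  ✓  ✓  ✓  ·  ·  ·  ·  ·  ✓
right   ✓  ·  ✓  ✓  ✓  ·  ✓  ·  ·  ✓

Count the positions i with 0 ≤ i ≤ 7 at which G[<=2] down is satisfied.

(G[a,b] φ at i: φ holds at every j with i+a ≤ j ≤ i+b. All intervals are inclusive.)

Evaluate at each i in [0,7]:
  i=0: ✗ (fails at j=0)
  i=1: ✓ (all of [1,3])
  i=2: ✗ (fails at j=4)
  i=3: ✗ (fails at j=4)
  i=4: ✗ (fails at j=4)
  i=5: ✗ (fails at j=5)
  i=6: ✗ (fails at j=6)
  i=7: ✗ (fails at j=7)
Positions where it holds: {1} → 1.

1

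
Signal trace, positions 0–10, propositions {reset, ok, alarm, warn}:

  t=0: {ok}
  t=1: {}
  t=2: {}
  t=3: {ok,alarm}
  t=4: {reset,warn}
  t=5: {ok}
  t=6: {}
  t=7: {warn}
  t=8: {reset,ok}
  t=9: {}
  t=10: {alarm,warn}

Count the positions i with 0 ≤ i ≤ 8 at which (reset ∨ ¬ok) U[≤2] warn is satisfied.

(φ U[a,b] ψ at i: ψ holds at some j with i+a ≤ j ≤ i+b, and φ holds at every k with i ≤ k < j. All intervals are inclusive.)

4

Evaluate at each i in [0,8]:
  i=0: ✗ (no rhs in [0,2])
  i=1: ✗ (no rhs in [1,3])
  i=2: ✗ (lhs fails at k=3 before rhs at j=4)
  i=3: ✗ (lhs fails at k=3 before rhs at j=4)
  i=4: ✓ (rhs at j=4)
  i=5: ✗ (lhs fails at k=5 before rhs at j=7)
  i=6: ✓ (rhs at j=7; lhs holds on [6,6])
  i=7: ✓ (rhs at j=7)
  i=8: ✓ (rhs at j=10; lhs holds on [8,9])
Positions where it holds: {4, 6, 7, 8} → 4.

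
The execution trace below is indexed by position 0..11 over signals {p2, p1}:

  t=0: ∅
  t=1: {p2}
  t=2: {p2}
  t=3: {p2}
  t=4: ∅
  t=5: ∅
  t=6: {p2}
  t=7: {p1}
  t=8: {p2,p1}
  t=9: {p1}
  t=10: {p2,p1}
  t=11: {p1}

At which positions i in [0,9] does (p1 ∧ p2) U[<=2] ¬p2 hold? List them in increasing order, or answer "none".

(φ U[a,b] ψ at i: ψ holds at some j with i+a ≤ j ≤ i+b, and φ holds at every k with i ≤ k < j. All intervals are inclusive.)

0, 4, 5, 7, 8, 9

Evaluate at each i in [0,9]:
  i=0: ✓ (rhs at j=0)
  i=1: ✗ (no rhs in [1,3])
  i=2: ✗ (lhs fails at k=2 before rhs at j=4)
  i=3: ✗ (lhs fails at k=3 before rhs at j=4)
  i=4: ✓ (rhs at j=4)
  i=5: ✓ (rhs at j=5)
  i=6: ✗ (lhs fails at k=6 before rhs at j=7)
  i=7: ✓ (rhs at j=7)
  i=8: ✓ (rhs at j=9; lhs holds on [8,8])
  i=9: ✓ (rhs at j=9)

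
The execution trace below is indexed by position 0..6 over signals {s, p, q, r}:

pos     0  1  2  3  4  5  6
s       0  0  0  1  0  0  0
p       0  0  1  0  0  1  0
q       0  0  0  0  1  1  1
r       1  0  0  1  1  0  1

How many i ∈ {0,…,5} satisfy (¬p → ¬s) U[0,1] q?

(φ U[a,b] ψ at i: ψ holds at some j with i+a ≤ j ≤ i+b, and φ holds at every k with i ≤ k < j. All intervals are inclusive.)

Evaluate at each i in [0,5]:
  i=0: ✗ (no rhs in [0,1])
  i=1: ✗ (no rhs in [1,2])
  i=2: ✗ (no rhs in [2,3])
  i=3: ✗ (lhs fails at k=3 before rhs at j=4)
  i=4: ✓ (rhs at j=4)
  i=5: ✓ (rhs at j=5)
Positions where it holds: {4, 5} → 2.

2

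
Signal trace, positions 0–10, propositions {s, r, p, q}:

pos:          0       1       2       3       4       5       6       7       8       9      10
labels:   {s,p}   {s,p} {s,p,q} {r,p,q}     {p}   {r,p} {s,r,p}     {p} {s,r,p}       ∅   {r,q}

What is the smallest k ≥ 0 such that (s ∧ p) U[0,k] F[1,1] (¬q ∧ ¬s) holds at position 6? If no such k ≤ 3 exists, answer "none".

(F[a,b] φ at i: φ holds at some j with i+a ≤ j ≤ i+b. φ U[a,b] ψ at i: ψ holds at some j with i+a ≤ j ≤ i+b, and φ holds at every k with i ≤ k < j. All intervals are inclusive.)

0

Need earliest j ≥ 6 with F[1,1] (¬q ∧ ¬s), and (s ∧ p) at every k in [6,j-1].
  j=6: rhs holds (empty prefix). k = 0.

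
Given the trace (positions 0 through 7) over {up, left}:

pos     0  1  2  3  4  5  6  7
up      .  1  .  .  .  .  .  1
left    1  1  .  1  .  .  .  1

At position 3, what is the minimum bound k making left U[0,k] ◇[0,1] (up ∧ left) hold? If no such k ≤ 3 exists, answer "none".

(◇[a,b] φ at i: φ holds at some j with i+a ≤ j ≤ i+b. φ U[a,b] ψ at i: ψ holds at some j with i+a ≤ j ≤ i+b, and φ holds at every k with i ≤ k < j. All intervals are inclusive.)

none

Need earliest j ≥ 3 with ◇[0,1] (up ∧ left), and left at every k in [3,j-1].
  j=3: rhs fails.
  j=4: rhs fails.
  j=5: rhs fails.
  j=6: rhs holds but lhs fails at k=4.
No witness within the range → none.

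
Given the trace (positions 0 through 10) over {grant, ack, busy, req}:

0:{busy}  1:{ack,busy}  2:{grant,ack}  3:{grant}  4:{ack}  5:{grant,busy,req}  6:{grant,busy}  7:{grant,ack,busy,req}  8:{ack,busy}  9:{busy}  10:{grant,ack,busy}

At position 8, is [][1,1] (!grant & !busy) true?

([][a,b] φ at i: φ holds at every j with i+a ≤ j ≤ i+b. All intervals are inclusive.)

Check (!grant & !busy) at every j in [9,9]:
  j=9: false
Fails at j=9 → formula fails.

No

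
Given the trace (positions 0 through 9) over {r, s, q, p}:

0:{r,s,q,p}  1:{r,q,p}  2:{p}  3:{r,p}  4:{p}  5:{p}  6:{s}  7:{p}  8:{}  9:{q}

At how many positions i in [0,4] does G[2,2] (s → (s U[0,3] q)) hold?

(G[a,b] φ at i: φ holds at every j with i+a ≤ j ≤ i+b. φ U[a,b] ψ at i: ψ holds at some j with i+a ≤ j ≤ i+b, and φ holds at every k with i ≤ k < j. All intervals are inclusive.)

4

Evaluate at each i in [0,4]:
  i=0: ✓ (all of [2,2])
  i=1: ✓ (all of [3,3])
  i=2: ✓ (all of [4,4])
  i=3: ✓ (all of [5,5])
  i=4: ✗ (fails at j=6)
Positions where it holds: {0, 1, 2, 3} → 4.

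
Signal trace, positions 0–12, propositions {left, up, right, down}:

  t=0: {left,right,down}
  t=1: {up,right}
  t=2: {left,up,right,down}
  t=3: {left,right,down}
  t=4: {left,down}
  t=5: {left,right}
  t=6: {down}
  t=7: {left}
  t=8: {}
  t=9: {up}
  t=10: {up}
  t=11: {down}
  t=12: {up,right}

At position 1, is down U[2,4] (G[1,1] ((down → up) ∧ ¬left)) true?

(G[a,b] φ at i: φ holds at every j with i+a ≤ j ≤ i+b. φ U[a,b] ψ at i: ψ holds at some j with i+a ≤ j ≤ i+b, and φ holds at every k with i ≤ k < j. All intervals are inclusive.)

Need some j in [3,5] with G[1,1] ((down → up) ∧ ¬left), and down at every k in [1,j-1].
  j=3: G[1,1] ((down → up) ∧ ¬left) — fails at 4.
  j=4: G[1,1] ((down → up) ∧ ¬left) — fails at 5.
  j=5: G[1,1] ((down → up) ∧ ¬left) — fails at 6.
No j in the window works → until fails.

Does not hold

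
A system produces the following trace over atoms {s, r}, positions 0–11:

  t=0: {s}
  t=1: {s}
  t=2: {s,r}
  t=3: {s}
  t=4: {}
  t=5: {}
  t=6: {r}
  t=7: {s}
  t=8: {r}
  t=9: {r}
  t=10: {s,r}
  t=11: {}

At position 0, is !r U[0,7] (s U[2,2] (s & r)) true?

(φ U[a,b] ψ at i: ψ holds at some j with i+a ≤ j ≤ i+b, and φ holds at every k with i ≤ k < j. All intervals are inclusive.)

Yes

Need some j in [0,7] with (s U[2,2] (s & r)), and !r at every k in [0,j-1].
  j=0: (s U[2,2] (s & r)) holds; no prefix to check → satisfied.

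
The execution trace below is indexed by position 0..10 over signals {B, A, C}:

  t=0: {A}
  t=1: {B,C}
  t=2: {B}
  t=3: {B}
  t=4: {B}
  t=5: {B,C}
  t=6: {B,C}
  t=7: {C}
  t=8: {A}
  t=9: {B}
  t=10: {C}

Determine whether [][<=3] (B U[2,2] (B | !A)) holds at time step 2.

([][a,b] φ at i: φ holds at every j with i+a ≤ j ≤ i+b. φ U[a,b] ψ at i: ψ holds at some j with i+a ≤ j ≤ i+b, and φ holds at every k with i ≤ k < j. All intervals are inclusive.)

Yes

Check (B U[2,2] (B | !A)) at every j in [2,5]:
  j=2: holds
  j=3: holds
  j=4: holds
  j=5: holds
All positions satisfy it → formula holds.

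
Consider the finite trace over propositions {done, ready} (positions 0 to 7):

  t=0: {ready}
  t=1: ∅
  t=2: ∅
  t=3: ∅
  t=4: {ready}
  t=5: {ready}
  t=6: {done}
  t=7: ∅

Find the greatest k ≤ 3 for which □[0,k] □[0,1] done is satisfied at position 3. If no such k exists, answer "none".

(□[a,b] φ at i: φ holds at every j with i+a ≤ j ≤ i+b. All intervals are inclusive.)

none

□[0,1] done must hold from j=3 onward; find where it first fails.
  j=3: fails → no k works.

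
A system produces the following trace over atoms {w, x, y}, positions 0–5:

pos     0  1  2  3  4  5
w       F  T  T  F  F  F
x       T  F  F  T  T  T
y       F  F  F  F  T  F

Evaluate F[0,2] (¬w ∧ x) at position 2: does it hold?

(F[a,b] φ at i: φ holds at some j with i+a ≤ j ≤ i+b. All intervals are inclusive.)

Check (¬w ∧ x) at each j in [2,4]:
  j=2: false
  j=3: true
  j=4: true
Found at j=3 → formula holds.

True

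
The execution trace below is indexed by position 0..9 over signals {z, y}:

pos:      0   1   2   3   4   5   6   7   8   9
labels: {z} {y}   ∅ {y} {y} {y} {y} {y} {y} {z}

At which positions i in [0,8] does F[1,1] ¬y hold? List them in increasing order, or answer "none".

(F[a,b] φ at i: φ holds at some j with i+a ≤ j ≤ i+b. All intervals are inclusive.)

1, 8

Evaluate at each i in [0,8]:
  i=0: ✗ (none in [1,1])
  i=1: ✓ (witness j=2)
  i=2: ✗ (none in [3,3])
  i=3: ✗ (none in [4,4])
  i=4: ✗ (none in [5,5])
  i=5: ✗ (none in [6,6])
  i=6: ✗ (none in [7,7])
  i=7: ✗ (none in [8,8])
  i=8: ✓ (witness j=9)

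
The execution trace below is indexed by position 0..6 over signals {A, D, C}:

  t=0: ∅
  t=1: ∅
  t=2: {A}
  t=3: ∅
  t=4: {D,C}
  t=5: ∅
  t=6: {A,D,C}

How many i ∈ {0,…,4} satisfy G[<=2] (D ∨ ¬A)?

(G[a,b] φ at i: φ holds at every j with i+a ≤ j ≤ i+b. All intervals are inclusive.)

2

Evaluate at each i in [0,4]:
  i=0: ✗ (fails at j=2)
  i=1: ✗ (fails at j=2)
  i=2: ✗ (fails at j=2)
  i=3: ✓ (all of [3,5])
  i=4: ✓ (all of [4,6])
Positions where it holds: {3, 4} → 2.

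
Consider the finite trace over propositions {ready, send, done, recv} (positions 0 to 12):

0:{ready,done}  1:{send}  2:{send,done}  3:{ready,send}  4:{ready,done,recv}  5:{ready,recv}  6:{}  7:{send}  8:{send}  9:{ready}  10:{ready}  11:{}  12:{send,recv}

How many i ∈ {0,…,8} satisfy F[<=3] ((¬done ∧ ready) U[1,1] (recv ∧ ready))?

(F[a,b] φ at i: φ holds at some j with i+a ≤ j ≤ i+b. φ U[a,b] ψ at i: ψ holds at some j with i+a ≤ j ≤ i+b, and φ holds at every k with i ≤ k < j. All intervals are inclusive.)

Evaluate at each i in [0,8]:
  i=0: ✓ (witness j=3)
  i=1: ✓ (witness j=3)
  i=2: ✓ (witness j=3)
  i=3: ✓ (witness j=3)
  i=4: ✗ (none in [4,7])
  i=5: ✗ (none in [5,8])
  i=6: ✗ (none in [6,9])
  i=7: ✗ (none in [7,10])
  i=8: ✗ (none in [8,11])
Positions where it holds: {0, 1, 2, 3} → 4.

4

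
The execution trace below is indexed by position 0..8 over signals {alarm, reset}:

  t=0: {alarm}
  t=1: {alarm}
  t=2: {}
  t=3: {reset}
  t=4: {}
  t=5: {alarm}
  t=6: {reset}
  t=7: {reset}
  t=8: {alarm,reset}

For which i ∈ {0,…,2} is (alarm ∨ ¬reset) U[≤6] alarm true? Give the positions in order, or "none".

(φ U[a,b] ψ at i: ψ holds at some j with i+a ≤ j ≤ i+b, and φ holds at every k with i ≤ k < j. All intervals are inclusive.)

0, 1

Evaluate at each i in [0,2]:
  i=0: ✓ (rhs at j=0)
  i=1: ✓ (rhs at j=1)
  i=2: ✗ (lhs fails at k=3 before rhs at j=5)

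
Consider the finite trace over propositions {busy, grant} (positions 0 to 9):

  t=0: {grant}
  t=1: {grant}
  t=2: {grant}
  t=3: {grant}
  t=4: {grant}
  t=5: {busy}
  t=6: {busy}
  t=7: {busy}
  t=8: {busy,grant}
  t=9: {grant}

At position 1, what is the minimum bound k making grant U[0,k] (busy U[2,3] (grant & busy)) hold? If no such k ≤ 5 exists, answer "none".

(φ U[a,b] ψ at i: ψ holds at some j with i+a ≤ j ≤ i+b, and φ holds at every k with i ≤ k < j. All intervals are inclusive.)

4

Need earliest j ≥ 1 with (busy U[2,3] (grant & busy)), and grant at every k in [1,j-1].
  j=1: rhs fails.
  j=2: rhs fails.
  j=3: rhs fails.
  j=4: rhs fails.
  j=5: rhs holds; lhs holds on [1,4]. k = 4.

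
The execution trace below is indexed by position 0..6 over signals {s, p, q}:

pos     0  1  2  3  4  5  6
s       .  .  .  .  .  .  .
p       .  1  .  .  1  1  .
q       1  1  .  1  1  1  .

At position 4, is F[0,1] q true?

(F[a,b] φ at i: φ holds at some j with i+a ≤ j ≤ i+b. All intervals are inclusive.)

Check q at each j in [4,5]:
  j=4: true
  j=5: true
Found at j=4 → formula holds.

True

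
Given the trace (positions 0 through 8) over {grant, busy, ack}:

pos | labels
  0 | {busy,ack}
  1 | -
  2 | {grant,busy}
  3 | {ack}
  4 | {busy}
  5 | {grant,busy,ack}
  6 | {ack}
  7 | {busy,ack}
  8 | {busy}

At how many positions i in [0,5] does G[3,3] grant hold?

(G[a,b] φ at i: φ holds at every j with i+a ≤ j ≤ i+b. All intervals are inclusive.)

1

Evaluate at each i in [0,5]:
  i=0: ✗ (fails at j=3)
  i=1: ✗ (fails at j=4)
  i=2: ✓ (all of [5,5])
  i=3: ✗ (fails at j=6)
  i=4: ✗ (fails at j=7)
  i=5: ✗ (fails at j=8)
Positions where it holds: {2} → 1.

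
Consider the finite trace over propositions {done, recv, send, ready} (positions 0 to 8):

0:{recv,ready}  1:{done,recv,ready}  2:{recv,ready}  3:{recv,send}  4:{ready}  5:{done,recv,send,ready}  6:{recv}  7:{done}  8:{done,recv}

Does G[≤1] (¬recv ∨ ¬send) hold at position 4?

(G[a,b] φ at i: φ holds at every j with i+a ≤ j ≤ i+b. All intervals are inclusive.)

False

Check (¬recv ∨ ¬send) at every j in [4,5]:
  j=4: true
  j=5: false
Fails at j=5 → formula fails.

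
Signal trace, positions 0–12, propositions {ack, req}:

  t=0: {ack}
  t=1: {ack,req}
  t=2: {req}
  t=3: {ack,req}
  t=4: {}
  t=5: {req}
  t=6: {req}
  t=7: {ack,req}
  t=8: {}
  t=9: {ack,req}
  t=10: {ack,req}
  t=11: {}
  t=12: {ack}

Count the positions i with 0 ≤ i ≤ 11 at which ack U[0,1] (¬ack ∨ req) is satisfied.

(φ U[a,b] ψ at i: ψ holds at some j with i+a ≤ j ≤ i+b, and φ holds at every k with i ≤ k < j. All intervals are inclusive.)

Evaluate at each i in [0,11]:
  i=0: ✓ (rhs at j=1; lhs holds on [0,0])
  i=1: ✓ (rhs at j=1)
  i=2: ✓ (rhs at j=2)
  i=3: ✓ (rhs at j=3)
  i=4: ✓ (rhs at j=4)
  i=5: ✓ (rhs at j=5)
  i=6: ✓ (rhs at j=6)
  i=7: ✓ (rhs at j=7)
  i=8: ✓ (rhs at j=8)
  i=9: ✓ (rhs at j=9)
  i=10: ✓ (rhs at j=10)
  i=11: ✓ (rhs at j=11)
Positions where it holds: {0, 1, 2, 3, 4, 5, 6, 7, 8, 9, 10, 11} → 12.

12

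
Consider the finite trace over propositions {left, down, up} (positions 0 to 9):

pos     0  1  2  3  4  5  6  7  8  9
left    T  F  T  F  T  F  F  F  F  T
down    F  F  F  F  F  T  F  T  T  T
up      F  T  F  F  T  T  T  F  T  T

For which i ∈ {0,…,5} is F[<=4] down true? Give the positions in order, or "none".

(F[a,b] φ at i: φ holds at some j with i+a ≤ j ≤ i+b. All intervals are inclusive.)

1, 2, 3, 4, 5

Evaluate at each i in [0,5]:
  i=0: ✗ (none in [0,4])
  i=1: ✓ (witness j=5)
  i=2: ✓ (witness j=5)
  i=3: ✓ (witness j=5)
  i=4: ✓ (witness j=5)
  i=5: ✓ (witness j=5)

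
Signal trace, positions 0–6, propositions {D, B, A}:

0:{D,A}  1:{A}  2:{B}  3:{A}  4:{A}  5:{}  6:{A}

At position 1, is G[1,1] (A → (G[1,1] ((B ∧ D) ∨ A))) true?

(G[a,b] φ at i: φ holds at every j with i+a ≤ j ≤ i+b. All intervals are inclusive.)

Check (A → (G[1,1] ((B ∧ D) ∨ A))) at every j in [2,2]:
  j=2: antecedent false → ✓
All positions satisfy it → formula holds.

Yes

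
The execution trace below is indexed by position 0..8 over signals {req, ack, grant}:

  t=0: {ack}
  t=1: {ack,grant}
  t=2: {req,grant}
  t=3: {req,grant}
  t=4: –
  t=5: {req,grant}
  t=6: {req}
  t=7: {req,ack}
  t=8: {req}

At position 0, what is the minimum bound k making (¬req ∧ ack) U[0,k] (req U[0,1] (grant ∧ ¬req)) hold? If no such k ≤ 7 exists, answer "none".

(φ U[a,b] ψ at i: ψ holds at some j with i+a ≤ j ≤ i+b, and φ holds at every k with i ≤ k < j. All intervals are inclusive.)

1

Need earliest j ≥ 0 with (req U[0,1] (grant ∧ ¬req)), and (¬req ∧ ack) at every k in [0,j-1].
  j=0: rhs fails.
  j=1: rhs holds; lhs holds on [0,0]. k = 1.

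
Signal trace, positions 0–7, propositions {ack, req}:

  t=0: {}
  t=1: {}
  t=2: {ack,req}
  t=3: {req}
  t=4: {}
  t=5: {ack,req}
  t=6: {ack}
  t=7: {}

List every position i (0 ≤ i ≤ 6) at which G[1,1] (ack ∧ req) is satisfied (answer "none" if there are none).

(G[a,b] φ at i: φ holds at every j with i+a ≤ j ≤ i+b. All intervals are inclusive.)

1, 4

Evaluate at each i in [0,6]:
  i=0: ✗ (fails at j=1)
  i=1: ✓ (all of [2,2])
  i=2: ✗ (fails at j=3)
  i=3: ✗ (fails at j=4)
  i=4: ✓ (all of [5,5])
  i=5: ✗ (fails at j=6)
  i=6: ✗ (fails at j=7)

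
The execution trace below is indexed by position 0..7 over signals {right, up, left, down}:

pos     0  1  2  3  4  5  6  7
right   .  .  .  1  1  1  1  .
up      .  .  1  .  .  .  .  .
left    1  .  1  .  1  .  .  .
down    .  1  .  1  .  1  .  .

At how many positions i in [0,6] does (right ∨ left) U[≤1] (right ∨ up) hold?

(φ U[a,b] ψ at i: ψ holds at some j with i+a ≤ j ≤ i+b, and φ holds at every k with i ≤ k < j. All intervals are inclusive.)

Evaluate at each i in [0,6]:
  i=0: ✗ (no rhs in [0,1])
  i=1: ✗ (lhs fails at k=1 before rhs at j=2)
  i=2: ✓ (rhs at j=2)
  i=3: ✓ (rhs at j=3)
  i=4: ✓ (rhs at j=4)
  i=5: ✓ (rhs at j=5)
  i=6: ✓ (rhs at j=6)
Positions where it holds: {2, 3, 4, 5, 6} → 5.

5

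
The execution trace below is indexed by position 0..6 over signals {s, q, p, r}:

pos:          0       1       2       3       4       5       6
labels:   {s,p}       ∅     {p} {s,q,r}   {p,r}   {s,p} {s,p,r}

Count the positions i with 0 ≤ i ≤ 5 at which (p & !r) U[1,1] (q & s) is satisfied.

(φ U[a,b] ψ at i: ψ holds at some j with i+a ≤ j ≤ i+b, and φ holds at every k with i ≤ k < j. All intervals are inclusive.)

Evaluate at each i in [0,5]:
  i=0: ✗ (no rhs in [1,1])
  i=1: ✗ (no rhs in [2,2])
  i=2: ✓ (rhs at j=3; lhs holds on [2,2])
  i=3: ✗ (no rhs in [4,4])
  i=4: ✗ (no rhs in [5,5])
  i=5: ✗ (no rhs in [6,6])
Positions where it holds: {2} → 1.

1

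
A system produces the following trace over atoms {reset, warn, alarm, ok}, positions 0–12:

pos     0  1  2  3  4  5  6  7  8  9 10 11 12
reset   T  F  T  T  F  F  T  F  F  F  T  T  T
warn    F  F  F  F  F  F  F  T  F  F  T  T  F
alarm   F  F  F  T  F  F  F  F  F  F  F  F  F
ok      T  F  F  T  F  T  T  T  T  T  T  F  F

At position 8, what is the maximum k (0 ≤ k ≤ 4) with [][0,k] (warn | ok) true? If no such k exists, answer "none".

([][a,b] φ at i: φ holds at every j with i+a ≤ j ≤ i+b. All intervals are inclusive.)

3

(warn | ok) must hold from j=8 onward; find where it first fails.
  j=8: holds
  j=9: holds
  j=10: holds
  j=11: holds
  j=12: fails
Holds on [8,11], so largest k = 3.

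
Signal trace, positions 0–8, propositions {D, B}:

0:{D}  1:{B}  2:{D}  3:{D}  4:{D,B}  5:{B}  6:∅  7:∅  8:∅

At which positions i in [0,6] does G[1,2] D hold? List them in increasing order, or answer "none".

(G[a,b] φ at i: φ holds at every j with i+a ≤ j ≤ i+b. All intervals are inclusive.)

1, 2

Evaluate at each i in [0,6]:
  i=0: ✗ (fails at j=1)
  i=1: ✓ (all of [2,3])
  i=2: ✓ (all of [3,4])
  i=3: ✗ (fails at j=5)
  i=4: ✗ (fails at j=5)
  i=5: ✗ (fails at j=6)
  i=6: ✗ (fails at j=7)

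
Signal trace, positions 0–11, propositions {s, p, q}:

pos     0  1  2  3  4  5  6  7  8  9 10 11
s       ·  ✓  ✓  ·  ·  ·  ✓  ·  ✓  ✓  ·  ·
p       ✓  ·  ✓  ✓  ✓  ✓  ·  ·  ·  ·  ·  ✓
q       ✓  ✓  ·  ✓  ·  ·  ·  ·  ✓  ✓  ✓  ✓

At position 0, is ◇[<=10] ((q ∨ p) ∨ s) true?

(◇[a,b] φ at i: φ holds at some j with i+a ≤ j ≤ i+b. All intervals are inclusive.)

Check ((q ∨ p) ∨ s) at each j in [0,10]:
  j=0: true
  j=1: true
  j=2: true
  j=3: true
  j=4: true
  j=5: true
  j=6: true
  j=7: false
  j=8: true
  j=9: true
  j=10: true
Found at j=0 → formula holds.

True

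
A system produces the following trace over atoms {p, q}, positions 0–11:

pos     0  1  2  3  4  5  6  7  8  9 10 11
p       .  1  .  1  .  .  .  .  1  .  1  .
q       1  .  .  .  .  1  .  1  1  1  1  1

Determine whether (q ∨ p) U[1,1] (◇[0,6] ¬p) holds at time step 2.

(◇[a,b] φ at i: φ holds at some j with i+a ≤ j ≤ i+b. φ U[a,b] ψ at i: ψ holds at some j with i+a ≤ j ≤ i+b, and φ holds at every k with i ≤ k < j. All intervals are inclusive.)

Need some j in [3,3] with ◇[0,6] ¬p, and (q ∨ p) at every k in [2,j-1].
  j=3: ◇[0,6] ¬p holds, but (q ∨ p) fails at k=2 → not this j.
No j in the window works → until fails.

No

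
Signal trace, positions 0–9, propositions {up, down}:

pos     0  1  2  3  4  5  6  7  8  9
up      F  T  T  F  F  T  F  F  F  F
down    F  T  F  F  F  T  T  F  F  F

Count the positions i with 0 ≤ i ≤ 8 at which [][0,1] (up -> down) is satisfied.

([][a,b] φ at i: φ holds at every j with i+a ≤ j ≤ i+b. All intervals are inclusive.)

7

Evaluate at each i in [0,8]:
  i=0: ✓ (all of [0,1])
  i=1: ✗ (fails at j=2)
  i=2: ✗ (fails at j=2)
  i=3: ✓ (all of [3,4])
  i=4: ✓ (all of [4,5])
  i=5: ✓ (all of [5,6])
  i=6: ✓ (all of [6,7])
  i=7: ✓ (all of [7,8])
  i=8: ✓ (all of [8,9])
Positions where it holds: {0, 3, 4, 5, 6, 7, 8} → 7.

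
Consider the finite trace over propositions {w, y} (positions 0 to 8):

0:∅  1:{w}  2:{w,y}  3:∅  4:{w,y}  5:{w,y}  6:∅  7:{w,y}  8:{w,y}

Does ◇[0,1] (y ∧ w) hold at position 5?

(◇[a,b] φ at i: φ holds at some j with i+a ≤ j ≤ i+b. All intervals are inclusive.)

Check (y ∧ w) at each j in [5,6]:
  j=5: true
  j=6: false
Found at j=5 → formula holds.

Yes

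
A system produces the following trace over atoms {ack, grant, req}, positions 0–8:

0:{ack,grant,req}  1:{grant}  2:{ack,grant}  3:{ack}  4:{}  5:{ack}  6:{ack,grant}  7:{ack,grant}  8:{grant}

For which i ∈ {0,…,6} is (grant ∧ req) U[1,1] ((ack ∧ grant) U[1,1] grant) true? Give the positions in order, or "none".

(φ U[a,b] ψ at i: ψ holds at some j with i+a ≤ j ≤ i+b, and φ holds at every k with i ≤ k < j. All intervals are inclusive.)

Evaluate at each i in [0,6]:
  i=0: ✗ (no rhs in [1,1])
  i=1: ✗ (no rhs in [2,2])
  i=2: ✗ (no rhs in [3,3])
  i=3: ✗ (no rhs in [4,4])
  i=4: ✗ (no rhs in [5,5])
  i=5: ✗ (lhs fails at k=5 before rhs at j=6)
  i=6: ✗ (lhs fails at k=6 before rhs at j=7)

none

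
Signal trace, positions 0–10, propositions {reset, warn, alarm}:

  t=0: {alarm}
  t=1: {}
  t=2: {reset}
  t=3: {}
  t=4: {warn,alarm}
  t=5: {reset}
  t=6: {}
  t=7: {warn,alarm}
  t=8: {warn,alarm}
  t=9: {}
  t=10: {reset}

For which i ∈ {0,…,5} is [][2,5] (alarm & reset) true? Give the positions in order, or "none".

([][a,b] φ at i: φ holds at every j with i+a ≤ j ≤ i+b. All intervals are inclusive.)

none

Evaluate at each i in [0,5]:
  i=0: ✗ (fails at j=2)
  i=1: ✗ (fails at j=3)
  i=2: ✗ (fails at j=4)
  i=3: ✗ (fails at j=5)
  i=4: ✗ (fails at j=6)
  i=5: ✗ (fails at j=7)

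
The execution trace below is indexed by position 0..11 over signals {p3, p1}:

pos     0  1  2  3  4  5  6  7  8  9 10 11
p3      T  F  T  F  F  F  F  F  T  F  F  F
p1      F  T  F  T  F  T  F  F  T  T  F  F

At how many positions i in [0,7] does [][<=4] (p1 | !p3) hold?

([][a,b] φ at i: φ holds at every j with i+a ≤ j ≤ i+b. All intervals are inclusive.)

5

Evaluate at each i in [0,7]:
  i=0: ✗ (fails at j=0)
  i=1: ✗ (fails at j=2)
  i=2: ✗ (fails at j=2)
  i=3: ✓ (all of [3,7])
  i=4: ✓ (all of [4,8])
  i=5: ✓ (all of [5,9])
  i=6: ✓ (all of [6,10])
  i=7: ✓ (all of [7,11])
Positions where it holds: {3, 4, 5, 6, 7} → 5.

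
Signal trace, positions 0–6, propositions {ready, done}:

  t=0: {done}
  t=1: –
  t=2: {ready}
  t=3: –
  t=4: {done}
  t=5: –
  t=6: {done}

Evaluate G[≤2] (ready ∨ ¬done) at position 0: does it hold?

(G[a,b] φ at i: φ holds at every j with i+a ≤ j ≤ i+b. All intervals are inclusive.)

Check (ready ∨ ¬done) at every j in [0,2]:
  j=0: false
  j=1: true
  j=2: true
Fails at j=0 → formula fails.

Does not hold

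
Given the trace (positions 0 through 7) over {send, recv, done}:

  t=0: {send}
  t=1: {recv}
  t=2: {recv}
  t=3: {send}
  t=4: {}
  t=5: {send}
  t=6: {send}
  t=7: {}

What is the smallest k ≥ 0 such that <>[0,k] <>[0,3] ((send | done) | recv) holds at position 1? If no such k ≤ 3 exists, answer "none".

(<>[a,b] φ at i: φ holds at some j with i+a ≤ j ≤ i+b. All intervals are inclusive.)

Scan j = 1,2,… for <>[0,3] ((send | done) | recv):
  j=1: holds
First hit at j=1, so smallest k = 1-1 = 0.

0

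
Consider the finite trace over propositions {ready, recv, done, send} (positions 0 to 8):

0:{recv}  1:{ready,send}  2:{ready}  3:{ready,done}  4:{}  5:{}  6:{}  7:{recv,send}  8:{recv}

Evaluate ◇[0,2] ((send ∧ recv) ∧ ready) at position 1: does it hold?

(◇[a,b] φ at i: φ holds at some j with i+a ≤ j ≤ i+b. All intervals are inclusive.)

Check ((send ∧ recv) ∧ ready) at each j in [1,3]:
  j=1: false
  j=2: false
  j=3: false
No position in the window satisfies it → formula fails.

Does not hold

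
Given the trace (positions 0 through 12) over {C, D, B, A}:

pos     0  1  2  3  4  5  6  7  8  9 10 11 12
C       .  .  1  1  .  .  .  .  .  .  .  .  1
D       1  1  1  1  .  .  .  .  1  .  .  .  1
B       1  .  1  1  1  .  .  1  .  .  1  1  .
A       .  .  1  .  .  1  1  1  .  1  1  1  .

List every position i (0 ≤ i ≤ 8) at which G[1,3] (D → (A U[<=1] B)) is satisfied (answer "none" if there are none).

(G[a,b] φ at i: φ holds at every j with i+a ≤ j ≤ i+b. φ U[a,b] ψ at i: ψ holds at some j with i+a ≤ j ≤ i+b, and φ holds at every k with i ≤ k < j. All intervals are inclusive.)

1, 2, 3, 4, 8

Evaluate at each i in [0,8]:
  i=0: ✗ (fails at j=1)
  i=1: ✓ (all of [2,4])
  i=2: ✓ (all of [3,5])
  i=3: ✓ (all of [4,6])
  i=4: ✓ (all of [5,7])
  i=5: ✗ (fails at j=8)
  i=6: ✗ (fails at j=8)
  i=7: ✗ (fails at j=8)
  i=8: ✓ (all of [9,11])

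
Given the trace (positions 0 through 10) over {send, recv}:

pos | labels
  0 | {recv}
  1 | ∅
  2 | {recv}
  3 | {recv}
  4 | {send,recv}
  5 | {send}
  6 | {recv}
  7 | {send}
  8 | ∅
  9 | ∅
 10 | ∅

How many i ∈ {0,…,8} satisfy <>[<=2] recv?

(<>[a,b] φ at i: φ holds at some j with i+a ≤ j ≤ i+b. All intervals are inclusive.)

Evaluate at each i in [0,8]:
  i=0: ✓ (witness j=0)
  i=1: ✓ (witness j=2)
  i=2: ✓ (witness j=2)
  i=3: ✓ (witness j=3)
  i=4: ✓ (witness j=4)
  i=5: ✓ (witness j=6)
  i=6: ✓ (witness j=6)
  i=7: ✗ (none in [7,9])
  i=8: ✗ (none in [8,10])
Positions where it holds: {0, 1, 2, 3, 4, 5, 6} → 7.

7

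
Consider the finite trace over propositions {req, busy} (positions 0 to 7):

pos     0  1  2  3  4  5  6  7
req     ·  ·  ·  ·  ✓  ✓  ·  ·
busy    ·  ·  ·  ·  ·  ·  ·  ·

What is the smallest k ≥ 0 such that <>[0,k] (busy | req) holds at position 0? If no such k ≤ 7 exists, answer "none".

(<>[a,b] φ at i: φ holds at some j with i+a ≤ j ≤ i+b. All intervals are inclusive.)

4

Scan j = 0,1,… for (busy | req):
  j=0: fails
  j=1: fails
  j=2: fails
  j=3: fails
  j=4: holds
First hit at j=4, so smallest k = 4-0 = 4.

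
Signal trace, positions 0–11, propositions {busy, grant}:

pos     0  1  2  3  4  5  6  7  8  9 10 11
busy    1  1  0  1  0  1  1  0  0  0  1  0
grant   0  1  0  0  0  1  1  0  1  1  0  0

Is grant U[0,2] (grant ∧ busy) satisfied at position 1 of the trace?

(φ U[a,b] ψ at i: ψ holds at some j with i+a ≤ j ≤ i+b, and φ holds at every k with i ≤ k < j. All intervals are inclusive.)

True

Need some j in [1,3] with (grant ∧ busy), and grant at every k in [1,j-1].
  j=1: (grant ∧ busy) holds; no prefix to check → satisfied.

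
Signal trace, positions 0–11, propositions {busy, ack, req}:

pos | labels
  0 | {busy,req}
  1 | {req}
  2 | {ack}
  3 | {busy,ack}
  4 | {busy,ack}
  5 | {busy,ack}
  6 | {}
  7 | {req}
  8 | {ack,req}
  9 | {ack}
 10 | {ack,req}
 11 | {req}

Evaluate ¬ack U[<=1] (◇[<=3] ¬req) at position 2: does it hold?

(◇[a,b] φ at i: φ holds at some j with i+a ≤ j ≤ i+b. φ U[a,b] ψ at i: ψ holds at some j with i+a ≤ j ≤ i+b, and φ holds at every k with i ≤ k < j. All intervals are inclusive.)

Yes

Need some j in [2,3] with ◇[<=3] ¬req, and ¬ack at every k in [2,j-1].
  j=2: ◇[<=3] ¬req holds; no prefix to check → satisfied.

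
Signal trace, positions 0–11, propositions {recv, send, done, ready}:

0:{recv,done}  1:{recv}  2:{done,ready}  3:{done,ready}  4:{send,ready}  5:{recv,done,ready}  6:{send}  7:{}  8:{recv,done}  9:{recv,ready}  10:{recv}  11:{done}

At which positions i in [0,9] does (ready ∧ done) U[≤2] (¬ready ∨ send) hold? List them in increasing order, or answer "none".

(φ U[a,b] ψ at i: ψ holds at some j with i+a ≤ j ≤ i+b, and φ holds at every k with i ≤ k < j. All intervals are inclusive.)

Evaluate at each i in [0,9]:
  i=0: ✓ (rhs at j=0)
  i=1: ✓ (rhs at j=1)
  i=2: ✓ (rhs at j=4; lhs holds on [2,3])
  i=3: ✓ (rhs at j=4; lhs holds on [3,3])
  i=4: ✓ (rhs at j=4)
  i=5: ✓ (rhs at j=6; lhs holds on [5,5])
  i=6: ✓ (rhs at j=6)
  i=7: ✓ (rhs at j=7)
  i=8: ✓ (rhs at j=8)
  i=9: ✗ (lhs fails at k=9 before rhs at j=10)

0, 1, 2, 3, 4, 5, 6, 7, 8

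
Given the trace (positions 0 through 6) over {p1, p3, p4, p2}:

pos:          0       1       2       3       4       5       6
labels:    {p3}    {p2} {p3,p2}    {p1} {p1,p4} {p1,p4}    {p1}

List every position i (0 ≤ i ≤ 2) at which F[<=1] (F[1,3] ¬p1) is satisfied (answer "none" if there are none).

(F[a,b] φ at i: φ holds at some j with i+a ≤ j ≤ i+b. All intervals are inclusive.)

Evaluate at each i in [0,2]:
  i=0: ✓ (witness j=0)
  i=1: ✓ (witness j=1)
  i=2: ✗ (none in [2,3])

0, 1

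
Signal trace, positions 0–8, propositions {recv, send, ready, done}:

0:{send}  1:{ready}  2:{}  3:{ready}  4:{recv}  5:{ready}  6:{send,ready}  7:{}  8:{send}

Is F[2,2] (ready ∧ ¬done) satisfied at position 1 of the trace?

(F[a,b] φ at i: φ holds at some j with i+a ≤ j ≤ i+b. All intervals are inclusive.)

True

Check (ready ∧ ¬done) at each j in [3,3]:
  j=3: true
Found at j=3 → formula holds.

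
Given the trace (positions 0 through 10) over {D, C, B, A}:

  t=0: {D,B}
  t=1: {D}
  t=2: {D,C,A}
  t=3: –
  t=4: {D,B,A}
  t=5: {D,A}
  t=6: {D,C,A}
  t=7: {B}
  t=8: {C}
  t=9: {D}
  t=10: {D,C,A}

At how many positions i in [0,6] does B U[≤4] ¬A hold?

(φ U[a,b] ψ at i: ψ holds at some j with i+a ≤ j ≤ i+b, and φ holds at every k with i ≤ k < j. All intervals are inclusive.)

Evaluate at each i in [0,6]:
  i=0: ✓ (rhs at j=0)
  i=1: ✓ (rhs at j=1)
  i=2: ✗ (lhs fails at k=2 before rhs at j=3)
  i=3: ✓ (rhs at j=3)
  i=4: ✗ (lhs fails at k=5 before rhs at j=7)
  i=5: ✗ (lhs fails at k=5 before rhs at j=7)
  i=6: ✗ (lhs fails at k=6 before rhs at j=7)
Positions where it holds: {0, 1, 3} → 3.

3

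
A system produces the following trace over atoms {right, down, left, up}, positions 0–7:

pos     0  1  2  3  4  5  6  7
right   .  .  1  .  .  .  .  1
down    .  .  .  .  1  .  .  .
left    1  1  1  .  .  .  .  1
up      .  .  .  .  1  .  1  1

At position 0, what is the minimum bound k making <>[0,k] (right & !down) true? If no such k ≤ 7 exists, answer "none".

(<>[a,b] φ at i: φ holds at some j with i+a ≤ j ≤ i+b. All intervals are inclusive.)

2

Scan j = 0,1,… for (right & !down):
  j=0: fails
  j=1: fails
  j=2: holds
First hit at j=2, so smallest k = 2-0 = 2.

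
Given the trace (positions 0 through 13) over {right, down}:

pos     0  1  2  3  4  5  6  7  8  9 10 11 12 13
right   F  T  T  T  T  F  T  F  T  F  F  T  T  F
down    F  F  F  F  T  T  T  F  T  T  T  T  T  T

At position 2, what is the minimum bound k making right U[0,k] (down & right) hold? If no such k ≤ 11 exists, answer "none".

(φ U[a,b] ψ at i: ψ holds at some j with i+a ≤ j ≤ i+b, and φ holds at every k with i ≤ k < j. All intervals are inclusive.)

2

Need earliest j ≥ 2 with (down & right), and right at every k in [2,j-1].
  j=2: rhs fails.
  j=3: rhs fails.
  j=4: rhs holds; lhs holds on [2,3]. k = 2.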